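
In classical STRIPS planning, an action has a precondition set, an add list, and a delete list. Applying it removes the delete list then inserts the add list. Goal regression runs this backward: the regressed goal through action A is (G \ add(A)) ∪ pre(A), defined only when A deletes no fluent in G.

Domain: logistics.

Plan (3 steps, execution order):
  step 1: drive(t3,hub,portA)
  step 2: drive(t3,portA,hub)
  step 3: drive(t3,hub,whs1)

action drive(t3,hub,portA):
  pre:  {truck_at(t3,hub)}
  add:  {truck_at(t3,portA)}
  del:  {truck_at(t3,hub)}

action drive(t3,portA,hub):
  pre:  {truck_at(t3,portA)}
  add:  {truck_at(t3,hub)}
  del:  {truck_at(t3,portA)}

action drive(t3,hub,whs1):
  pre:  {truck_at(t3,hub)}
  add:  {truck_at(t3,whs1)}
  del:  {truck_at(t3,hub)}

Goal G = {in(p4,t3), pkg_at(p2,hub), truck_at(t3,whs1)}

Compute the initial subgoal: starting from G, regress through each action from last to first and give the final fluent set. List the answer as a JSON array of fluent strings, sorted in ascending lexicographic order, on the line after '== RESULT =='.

Regress step by step:
  through step 3 (drive(t3,hub,whs1)): drop {truck_at(t3,whs1)}, keep {in(p4,t3), pkg_at(p2,hub)}, require {truck_at(t3,hub)}
    → {in(p4,t3), pkg_at(p2,hub), truck_at(t3,hub)}
  through step 2 (drive(t3,portA,hub)): drop {truck_at(t3,hub)}, keep {in(p4,t3), pkg_at(p2,hub)}, require {truck_at(t3,portA)}
    → {in(p4,t3), pkg_at(p2,hub), truck_at(t3,portA)}
  through step 1 (drive(t3,hub,portA)): drop {truck_at(t3,portA)}, keep {in(p4,t3), pkg_at(p2,hub)}, require {truck_at(t3,hub)}
    → {in(p4,t3), pkg_at(p2,hub), truck_at(t3,hub)}

== RESULT ==
["in(p4,t3)", "pkg_at(p2,hub)", "truck_at(t3,hub)"]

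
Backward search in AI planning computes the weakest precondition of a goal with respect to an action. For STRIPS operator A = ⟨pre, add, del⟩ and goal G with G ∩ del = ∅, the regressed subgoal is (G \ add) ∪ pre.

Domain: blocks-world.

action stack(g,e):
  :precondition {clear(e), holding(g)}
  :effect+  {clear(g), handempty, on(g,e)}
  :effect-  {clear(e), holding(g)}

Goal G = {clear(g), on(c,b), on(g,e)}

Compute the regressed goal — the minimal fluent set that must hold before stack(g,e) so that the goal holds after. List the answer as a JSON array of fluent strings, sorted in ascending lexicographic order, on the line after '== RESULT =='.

Compute (G \ add) ∪ pre:
  G ∩ del = {}  (empty — regression defined)
  G \ add = {clear(g), on(c,b), on(g,e)} \ {clear(g), handempty, on(g,e)} = {on(c,b)}
  ∪ pre   = {on(c,b)} ∪ {clear(e), holding(g)}
          = {clear(e), holding(g), on(c,b)}

== RESULT ==
["clear(e)", "holding(g)", "on(c,b)"]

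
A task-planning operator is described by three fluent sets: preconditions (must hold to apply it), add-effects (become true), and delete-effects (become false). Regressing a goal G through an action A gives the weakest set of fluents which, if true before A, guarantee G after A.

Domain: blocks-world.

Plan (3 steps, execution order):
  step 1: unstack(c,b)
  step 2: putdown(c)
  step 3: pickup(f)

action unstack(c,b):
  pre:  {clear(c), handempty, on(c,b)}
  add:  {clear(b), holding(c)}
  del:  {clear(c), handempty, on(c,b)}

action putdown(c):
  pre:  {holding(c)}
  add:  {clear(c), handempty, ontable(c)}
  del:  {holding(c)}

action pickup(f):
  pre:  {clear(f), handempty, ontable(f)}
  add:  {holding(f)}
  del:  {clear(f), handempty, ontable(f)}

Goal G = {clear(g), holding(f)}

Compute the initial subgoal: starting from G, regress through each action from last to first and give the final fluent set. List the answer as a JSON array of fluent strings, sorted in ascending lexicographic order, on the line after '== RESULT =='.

Work backward from the goal:
  through step 3 (pickup(f)): drop {holding(f)}, keep {clear(g)}, require {clear(f), handempty, ontable(f)}
    → {clear(f), clear(g), handempty, ontable(f)}
  through step 2 (putdown(c)): drop {handempty}, keep {clear(f), clear(g), ontable(f)}, require {holding(c)}
    → {clear(f), clear(g), holding(c), ontable(f)}
  through step 1 (unstack(c,b)): drop {holding(c)}, keep {clear(f), clear(g), ontable(f)}, require {clear(c), handempty, on(c,b)}
    → {clear(c), clear(f), clear(g), handempty, on(c,b), ontable(f)}

== RESULT ==
["clear(c)", "clear(f)", "clear(g)", "handempty", "on(c,b)", "ontable(f)"]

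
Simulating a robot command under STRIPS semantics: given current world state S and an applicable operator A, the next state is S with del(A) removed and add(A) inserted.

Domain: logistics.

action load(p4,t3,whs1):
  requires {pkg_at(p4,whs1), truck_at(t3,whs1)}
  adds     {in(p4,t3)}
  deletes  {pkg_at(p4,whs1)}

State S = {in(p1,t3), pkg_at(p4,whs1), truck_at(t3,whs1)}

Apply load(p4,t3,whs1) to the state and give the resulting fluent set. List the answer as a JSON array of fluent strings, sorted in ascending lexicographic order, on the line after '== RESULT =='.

Progress:
  pre ⊆ S: {pkg_at(p4,whs1), truck_at(t3,whs1)} ⊆ S  — applicable
  S \ del = {in(p1,t3), truck_at(t3,whs1)}
  ∪ add   = {in(p1,t3), in(p4,t3), truck_at(t3,whs1)}

== RESULT ==
["in(p1,t3)", "in(p4,t3)", "truck_at(t3,whs1)"]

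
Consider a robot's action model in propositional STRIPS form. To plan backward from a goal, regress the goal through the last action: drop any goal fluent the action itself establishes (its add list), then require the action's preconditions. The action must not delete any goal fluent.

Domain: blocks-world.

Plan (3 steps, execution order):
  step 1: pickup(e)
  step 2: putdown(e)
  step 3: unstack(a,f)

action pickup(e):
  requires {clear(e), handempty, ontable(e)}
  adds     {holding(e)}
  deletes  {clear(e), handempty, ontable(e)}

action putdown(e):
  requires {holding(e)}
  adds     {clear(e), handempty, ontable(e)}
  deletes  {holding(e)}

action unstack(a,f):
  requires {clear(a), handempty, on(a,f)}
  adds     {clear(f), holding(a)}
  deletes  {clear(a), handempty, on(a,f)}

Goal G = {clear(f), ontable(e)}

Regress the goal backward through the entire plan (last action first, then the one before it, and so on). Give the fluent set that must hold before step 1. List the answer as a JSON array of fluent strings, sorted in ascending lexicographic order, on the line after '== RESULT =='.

Regress step by step:
  through step 3 (unstack(a,f)): drop {clear(f)}, keep {ontable(e)}, require {clear(a), handempty, on(a,f)}
    → {clear(a), handempty, on(a,f), ontable(e)}
  through step 2 (putdown(e)): drop {handempty, ontable(e)}, keep {clear(a), on(a,f)}, require {holding(e)}
    → {clear(a), holding(e), on(a,f)}
  through step 1 (pickup(e)): drop {holding(e)}, keep {clear(a), on(a,f)}, require {clear(e), handempty, ontable(e)}
    → {clear(a), clear(e), handempty, on(a,f), ontable(e)}

== RESULT ==
["clear(a)", "clear(e)", "handempty", "on(a,f)", "ontable(e)"]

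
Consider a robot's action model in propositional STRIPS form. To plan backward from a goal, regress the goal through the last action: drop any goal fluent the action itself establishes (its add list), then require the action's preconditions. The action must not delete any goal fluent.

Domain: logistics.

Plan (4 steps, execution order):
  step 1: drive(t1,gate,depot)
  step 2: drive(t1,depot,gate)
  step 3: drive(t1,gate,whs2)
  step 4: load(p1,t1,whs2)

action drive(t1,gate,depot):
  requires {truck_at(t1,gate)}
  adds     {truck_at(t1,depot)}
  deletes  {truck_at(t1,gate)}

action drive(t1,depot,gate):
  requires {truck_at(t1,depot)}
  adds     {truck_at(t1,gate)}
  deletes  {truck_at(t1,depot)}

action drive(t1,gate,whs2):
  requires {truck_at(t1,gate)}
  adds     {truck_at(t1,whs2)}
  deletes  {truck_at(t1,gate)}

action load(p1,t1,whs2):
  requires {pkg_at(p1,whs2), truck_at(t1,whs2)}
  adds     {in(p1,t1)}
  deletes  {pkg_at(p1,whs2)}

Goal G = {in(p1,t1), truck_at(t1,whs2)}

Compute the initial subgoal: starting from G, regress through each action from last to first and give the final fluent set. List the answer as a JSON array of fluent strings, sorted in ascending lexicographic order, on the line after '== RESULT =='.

Work backward from the goal:
  through step 4 (load(p1,t1,whs2)): drop {in(p1,t1)}, keep {truck_at(t1,whs2)}, require {pkg_at(p1,whs2), truck_at(t1,whs2)}
    → {pkg_at(p1,whs2), truck_at(t1,whs2)}
  through step 3 (drive(t1,gate,whs2)): drop {truck_at(t1,whs2)}, keep {pkg_at(p1,whs2)}, require {truck_at(t1,gate)}
    → {pkg_at(p1,whs2), truck_at(t1,gate)}
  through step 2 (drive(t1,depot,gate)): drop {truck_at(t1,gate)}, keep {pkg_at(p1,whs2)}, require {truck_at(t1,depot)}
    → {pkg_at(p1,whs2), truck_at(t1,depot)}
  through step 1 (drive(t1,gate,depot)): drop {truck_at(t1,depot)}, keep {pkg_at(p1,whs2)}, require {truck_at(t1,gate)}
    → {pkg_at(p1,whs2), truck_at(t1,gate)}

== RESULT ==
["pkg_at(p1,whs2)", "truck_at(t1,gate)"]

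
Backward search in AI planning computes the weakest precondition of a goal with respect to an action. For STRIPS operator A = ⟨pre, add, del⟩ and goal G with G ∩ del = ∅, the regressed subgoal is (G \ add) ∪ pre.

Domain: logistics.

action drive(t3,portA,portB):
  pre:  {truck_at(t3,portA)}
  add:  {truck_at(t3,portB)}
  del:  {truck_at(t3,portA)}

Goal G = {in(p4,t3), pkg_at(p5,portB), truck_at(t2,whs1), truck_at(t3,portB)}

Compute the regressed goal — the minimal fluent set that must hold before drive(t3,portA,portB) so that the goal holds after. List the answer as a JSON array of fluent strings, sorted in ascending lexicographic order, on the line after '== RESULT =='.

Compute (G \ add) ∪ pre:
  G ∩ del = {}  (empty — regression defined)
  G \ add = {in(p4,t3), pkg_at(p5,portB), truck_at(t2,whs1), truck_at(t3,portB)} \ {truck_at(t3,portB)} = {in(p4,t3), pkg_at(p5,portB), truck_at(t2,whs1)}
  ∪ pre   = {in(p4,t3), pkg_at(p5,portB), truck_at(t2,whs1)} ∪ {truck_at(t3,portA)}
          = {in(p4,t3), pkg_at(p5,portB), truck_at(t2,whs1), truck_at(t3,portA)}

== RESULT ==
["in(p4,t3)", "pkg_at(p5,portB)", "truck_at(t2,whs1)", "truck_at(t3,portA)"]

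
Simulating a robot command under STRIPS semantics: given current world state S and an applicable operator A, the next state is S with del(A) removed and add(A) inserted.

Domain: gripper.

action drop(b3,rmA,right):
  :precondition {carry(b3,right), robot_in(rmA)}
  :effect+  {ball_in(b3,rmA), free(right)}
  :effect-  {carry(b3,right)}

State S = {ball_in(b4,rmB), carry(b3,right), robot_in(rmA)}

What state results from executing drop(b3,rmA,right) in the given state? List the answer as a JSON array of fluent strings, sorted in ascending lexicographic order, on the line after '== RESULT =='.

Compute (S \ del) ∪ add:
  pre ⊆ S: {carry(b3,right), robot_in(rmA)} ⊆ S  — applicable
  S \ del = {ball_in(b4,rmB), robot_in(rmA)}
  ∪ add   = {ball_in(b3,rmA), ball_in(b4,rmB), free(right), robot_in(rmA)}

== RESULT ==
["ball_in(b3,rmA)", "ball_in(b4,rmB)", "free(right)", "robot_in(rmA)"]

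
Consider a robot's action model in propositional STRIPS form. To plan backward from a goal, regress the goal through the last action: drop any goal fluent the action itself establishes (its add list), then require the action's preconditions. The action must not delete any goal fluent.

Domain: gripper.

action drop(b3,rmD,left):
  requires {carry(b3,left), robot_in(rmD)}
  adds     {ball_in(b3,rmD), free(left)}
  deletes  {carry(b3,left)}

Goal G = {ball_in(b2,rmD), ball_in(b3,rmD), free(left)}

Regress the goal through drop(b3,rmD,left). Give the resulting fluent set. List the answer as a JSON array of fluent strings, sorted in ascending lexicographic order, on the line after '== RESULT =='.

Compute (G \ add) ∪ pre:
  G ∩ del = {}  (empty — regression defined)
  G \ add = {ball_in(b2,rmD), ball_in(b3,rmD), free(left)} \ {ball_in(b3,rmD), free(left)} = {ball_in(b2,rmD)}
  ∪ pre   = {ball_in(b2,rmD)} ∪ {carry(b3,left), robot_in(rmD)}
          = {ball_in(b2,rmD), carry(b3,left), robot_in(rmD)}

== RESULT ==
["ball_in(b2,rmD)", "carry(b3,left)", "robot_in(rmD)"]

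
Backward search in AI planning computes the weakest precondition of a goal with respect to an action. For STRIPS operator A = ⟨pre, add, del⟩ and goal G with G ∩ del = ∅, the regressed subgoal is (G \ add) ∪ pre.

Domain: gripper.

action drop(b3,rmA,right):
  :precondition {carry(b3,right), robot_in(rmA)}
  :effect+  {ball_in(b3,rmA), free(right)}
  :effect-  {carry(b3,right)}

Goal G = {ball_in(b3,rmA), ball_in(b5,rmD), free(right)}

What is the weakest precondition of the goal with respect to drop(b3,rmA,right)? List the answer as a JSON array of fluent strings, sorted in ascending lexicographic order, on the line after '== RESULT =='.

Compute (G \ add) ∪ pre:
  G ∩ del = {}  (empty — regression defined)
  G \ add = {ball_in(b3,rmA), ball_in(b5,rmD), free(right)} \ {ball_in(b3,rmA), free(right)} = {ball_in(b5,rmD)}
  ∪ pre   = {ball_in(b5,rmD)} ∪ {carry(b3,right), robot_in(rmA)}
          = {ball_in(b5,rmD), carry(b3,right), robot_in(rmA)}

== RESULT ==
["ball_in(b5,rmD)", "carry(b3,right)", "robot_in(rmA)"]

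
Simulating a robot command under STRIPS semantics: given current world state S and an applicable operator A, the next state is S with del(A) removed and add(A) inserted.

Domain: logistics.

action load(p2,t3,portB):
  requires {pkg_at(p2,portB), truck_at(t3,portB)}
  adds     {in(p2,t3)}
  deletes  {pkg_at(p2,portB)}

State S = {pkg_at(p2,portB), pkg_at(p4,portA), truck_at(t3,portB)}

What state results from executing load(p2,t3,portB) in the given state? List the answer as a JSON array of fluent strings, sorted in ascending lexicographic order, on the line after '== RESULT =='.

Progress:
  pre ⊆ S: {pkg_at(p2,portB), truck_at(t3,portB)} ⊆ S  — applicable
  S \ del = {pkg_at(p4,portA), truck_at(t3,portB)}
  ∪ add   = {in(p2,t3), pkg_at(p4,portA), truck_at(t3,portB)}

== RESULT ==
["in(p2,t3)", "pkg_at(p4,portA)", "truck_at(t3,portB)"]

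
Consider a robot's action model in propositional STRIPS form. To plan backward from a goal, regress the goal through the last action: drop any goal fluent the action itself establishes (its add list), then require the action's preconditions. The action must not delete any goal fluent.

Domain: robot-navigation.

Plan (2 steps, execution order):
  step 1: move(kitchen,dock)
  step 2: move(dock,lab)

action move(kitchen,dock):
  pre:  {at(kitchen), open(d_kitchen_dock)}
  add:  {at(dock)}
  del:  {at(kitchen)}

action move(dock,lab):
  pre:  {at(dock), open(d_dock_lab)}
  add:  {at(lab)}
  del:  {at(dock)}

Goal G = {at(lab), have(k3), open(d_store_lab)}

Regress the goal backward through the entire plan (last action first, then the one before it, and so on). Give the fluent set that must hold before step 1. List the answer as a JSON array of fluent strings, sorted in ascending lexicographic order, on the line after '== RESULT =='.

Work backward from the goal:
  through step 2 (move(dock,lab)): drop {at(lab)}, keep {have(k3), open(d_store_lab)}, require {at(dock), open(d_dock_lab)}
    → {at(dock), have(k3), open(d_dock_lab), open(d_store_lab)}
  through step 1 (move(kitchen,dock)): drop {at(dock)}, keep {have(k3), open(d_dock_lab), open(d_store_lab)}, require {at(kitchen), open(d_kitchen_dock)}
    → {at(kitchen), have(k3), open(d_dock_lab), open(d_kitchen_dock), open(d_store_lab)}

== RESULT ==
["at(kitchen)", "have(k3)", "open(d_dock_lab)", "open(d_kitchen_dock)", "open(d_store_lab)"]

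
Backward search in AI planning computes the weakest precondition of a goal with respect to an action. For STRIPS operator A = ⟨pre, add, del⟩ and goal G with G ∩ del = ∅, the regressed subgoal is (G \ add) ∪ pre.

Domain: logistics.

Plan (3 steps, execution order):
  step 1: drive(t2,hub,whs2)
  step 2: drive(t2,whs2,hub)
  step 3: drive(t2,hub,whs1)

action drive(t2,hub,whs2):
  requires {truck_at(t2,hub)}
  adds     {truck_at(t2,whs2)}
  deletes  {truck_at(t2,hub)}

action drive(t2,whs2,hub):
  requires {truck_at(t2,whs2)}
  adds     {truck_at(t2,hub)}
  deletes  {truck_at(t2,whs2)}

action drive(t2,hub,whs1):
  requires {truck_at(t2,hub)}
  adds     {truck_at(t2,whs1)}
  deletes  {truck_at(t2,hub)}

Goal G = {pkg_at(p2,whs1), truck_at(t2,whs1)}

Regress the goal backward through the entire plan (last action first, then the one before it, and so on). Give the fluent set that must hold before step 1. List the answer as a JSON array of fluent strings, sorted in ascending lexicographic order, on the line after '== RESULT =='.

Work backward from the goal:
  through step 3 (drive(t2,hub,whs1)): drop {truck_at(t2,whs1)}, keep {pkg_at(p2,whs1)}, require {truck_at(t2,hub)}
    → {pkg_at(p2,whs1), truck_at(t2,hub)}
  through step 2 (drive(t2,whs2,hub)): drop {truck_at(t2,hub)}, keep {pkg_at(p2,whs1)}, require {truck_at(t2,whs2)}
    → {pkg_at(p2,whs1), truck_at(t2,whs2)}
  through step 1 (drive(t2,hub,whs2)): drop {truck_at(t2,whs2)}, keep {pkg_at(p2,whs1)}, require {truck_at(t2,hub)}
    → {pkg_at(p2,whs1), truck_at(t2,hub)}

== RESULT ==
["pkg_at(p2,whs1)", "truck_at(t2,hub)"]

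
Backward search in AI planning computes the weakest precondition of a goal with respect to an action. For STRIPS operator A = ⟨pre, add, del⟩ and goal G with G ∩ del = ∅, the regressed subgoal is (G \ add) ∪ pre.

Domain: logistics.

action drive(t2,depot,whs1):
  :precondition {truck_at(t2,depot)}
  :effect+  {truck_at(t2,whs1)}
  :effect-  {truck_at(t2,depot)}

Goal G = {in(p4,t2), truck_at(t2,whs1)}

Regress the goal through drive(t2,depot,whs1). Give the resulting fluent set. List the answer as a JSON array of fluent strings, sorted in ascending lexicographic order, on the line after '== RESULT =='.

Compute (G \ add) ∪ pre:
  G ∩ del = {}  (empty — regression defined)
  G \ add = {in(p4,t2), truck_at(t2,whs1)} \ {truck_at(t2,whs1)} = {in(p4,t2)}
  ∪ pre   = {in(p4,t2)} ∪ {truck_at(t2,depot)}
          = {in(p4,t2), truck_at(t2,depot)}

== RESULT ==
["in(p4,t2)", "truck_at(t2,depot)"]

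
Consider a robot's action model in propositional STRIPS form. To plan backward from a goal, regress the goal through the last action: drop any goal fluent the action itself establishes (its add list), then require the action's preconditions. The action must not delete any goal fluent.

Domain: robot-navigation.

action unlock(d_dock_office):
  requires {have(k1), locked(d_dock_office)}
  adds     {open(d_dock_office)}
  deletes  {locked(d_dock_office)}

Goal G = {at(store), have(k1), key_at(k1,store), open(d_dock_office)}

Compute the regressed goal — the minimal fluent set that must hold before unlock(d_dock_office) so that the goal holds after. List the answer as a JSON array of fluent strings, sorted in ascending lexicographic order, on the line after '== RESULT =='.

Compute (G \ add) ∪ pre:
  G ∩ del = {}  (empty — regression defined)
  G \ add = {at(store), have(k1), key_at(k1,store), open(d_dock_office)} \ {open(d_dock_office)} = {at(store), have(k1), key_at(k1,store)}
  ∪ pre   = {at(store), have(k1), key_at(k1,store)} ∪ {have(k1), locked(d_dock_office)}
          = {at(store), have(k1), key_at(k1,store), locked(d_dock_office)}

== RESULT ==
["at(store)", "have(k1)", "key_at(k1,store)", "locked(d_dock_office)"]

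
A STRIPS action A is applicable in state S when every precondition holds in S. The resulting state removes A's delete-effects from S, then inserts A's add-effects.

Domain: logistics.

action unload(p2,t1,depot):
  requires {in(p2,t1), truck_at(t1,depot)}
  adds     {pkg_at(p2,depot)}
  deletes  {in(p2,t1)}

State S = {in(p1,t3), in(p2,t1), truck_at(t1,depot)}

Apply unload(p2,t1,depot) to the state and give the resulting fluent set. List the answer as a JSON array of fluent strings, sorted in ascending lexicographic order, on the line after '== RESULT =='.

Progress:
  pre ⊆ S: {in(p2,t1), truck_at(t1,depot)} ⊆ S  — applicable
  S \ del = {in(p1,t3), truck_at(t1,depot)}
  ∪ add   = {in(p1,t3), pkg_at(p2,depot), truck_at(t1,depot)}

== RESULT ==
["in(p1,t3)", "pkg_at(p2,depot)", "truck_at(t1,depot)"]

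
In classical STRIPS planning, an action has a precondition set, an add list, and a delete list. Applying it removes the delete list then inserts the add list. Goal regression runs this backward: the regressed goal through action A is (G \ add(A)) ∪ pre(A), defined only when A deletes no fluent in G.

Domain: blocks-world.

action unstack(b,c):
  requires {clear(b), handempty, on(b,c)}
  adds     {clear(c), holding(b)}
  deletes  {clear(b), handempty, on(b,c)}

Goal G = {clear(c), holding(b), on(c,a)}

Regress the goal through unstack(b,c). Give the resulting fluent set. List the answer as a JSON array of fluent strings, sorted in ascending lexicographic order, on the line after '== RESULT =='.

Compute (G \ add) ∪ pre:
  G ∩ del = {}  (empty — regression defined)
  G \ add = {clear(c), holding(b), on(c,a)} \ {clear(c), holding(b)} = {on(c,a)}
  ∪ pre   = {on(c,a)} ∪ {clear(b), handempty, on(b,c)}
          = {clear(b), handempty, on(b,c), on(c,a)}

== RESULT ==
["clear(b)", "handempty", "on(b,c)", "on(c,a)"]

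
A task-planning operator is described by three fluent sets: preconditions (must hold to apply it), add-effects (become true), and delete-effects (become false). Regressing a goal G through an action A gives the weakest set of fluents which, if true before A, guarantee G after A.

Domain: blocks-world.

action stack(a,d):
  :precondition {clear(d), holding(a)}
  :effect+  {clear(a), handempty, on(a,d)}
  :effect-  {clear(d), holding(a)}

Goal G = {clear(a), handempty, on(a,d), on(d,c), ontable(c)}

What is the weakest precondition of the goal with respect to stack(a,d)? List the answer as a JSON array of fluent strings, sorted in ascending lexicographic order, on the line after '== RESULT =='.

Regress:
  G ∩ del = {}  (empty — regression defined)
  G \ add = {clear(a), handempty, on(a,d), on(d,c), ontable(c)} \ {clear(a), handempty, on(a,d)} = {on(d,c), ontable(c)}
  ∪ pre   = {on(d,c), ontable(c)} ∪ {clear(d), holding(a)}
          = {clear(d), holding(a), on(d,c), ontable(c)}

== RESULT ==
["clear(d)", "holding(a)", "on(d,c)", "ontable(c)"]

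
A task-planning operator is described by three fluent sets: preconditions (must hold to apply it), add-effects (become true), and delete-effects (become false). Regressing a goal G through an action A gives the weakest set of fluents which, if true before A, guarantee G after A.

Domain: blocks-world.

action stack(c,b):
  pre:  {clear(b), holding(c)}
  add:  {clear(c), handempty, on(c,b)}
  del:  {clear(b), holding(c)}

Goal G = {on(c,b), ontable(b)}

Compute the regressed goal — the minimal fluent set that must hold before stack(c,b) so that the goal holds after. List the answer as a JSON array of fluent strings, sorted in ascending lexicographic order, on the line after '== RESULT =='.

Compute (G \ add) ∪ pre:
  G ∩ del = {}  (empty — regression defined)
  G \ add = {on(c,b), ontable(b)} \ {clear(c), handempty, on(c,b)} = {ontable(b)}
  ∪ pre   = {ontable(b)} ∪ {clear(b), holding(c)}
          = {clear(b), holding(c), ontable(b)}

== RESULT ==
["clear(b)", "holding(c)", "ontable(b)"]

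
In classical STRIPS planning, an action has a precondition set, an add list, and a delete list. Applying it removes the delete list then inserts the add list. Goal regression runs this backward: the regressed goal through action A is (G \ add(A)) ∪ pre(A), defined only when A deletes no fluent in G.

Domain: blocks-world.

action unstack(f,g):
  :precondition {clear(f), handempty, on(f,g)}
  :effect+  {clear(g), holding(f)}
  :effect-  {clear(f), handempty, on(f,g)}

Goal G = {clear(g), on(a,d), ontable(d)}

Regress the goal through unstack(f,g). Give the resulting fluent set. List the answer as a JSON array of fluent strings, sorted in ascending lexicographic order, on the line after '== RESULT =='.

Compute (G \ add) ∪ pre:
  G ∩ del = {}  (empty — regression defined)
  G \ add = {clear(g), on(a,d), ontable(d)} \ {clear(g), holding(f)} = {on(a,d), ontable(d)}
  ∪ pre   = {on(a,d), ontable(d)} ∪ {clear(f), handempty, on(f,g)}
          = {clear(f), handempty, on(a,d), on(f,g), ontable(d)}

== RESULT ==
["clear(f)", "handempty", "on(a,d)", "on(f,g)", "ontable(d)"]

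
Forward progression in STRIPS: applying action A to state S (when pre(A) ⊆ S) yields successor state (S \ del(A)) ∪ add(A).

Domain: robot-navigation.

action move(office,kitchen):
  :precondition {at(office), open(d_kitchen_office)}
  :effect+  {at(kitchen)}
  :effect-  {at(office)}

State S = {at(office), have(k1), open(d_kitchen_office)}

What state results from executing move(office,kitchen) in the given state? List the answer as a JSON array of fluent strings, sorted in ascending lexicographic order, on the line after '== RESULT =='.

Progress:
  pre ⊆ S: {at(office), open(d_kitchen_office)} ⊆ S  — applicable
  S \ del = {have(k1), open(d_kitchen_office)}
  ∪ add   = {at(kitchen), have(k1), open(d_kitchen_office)}

== RESULT ==
["at(kitchen)", "have(k1)", "open(d_kitchen_office)"]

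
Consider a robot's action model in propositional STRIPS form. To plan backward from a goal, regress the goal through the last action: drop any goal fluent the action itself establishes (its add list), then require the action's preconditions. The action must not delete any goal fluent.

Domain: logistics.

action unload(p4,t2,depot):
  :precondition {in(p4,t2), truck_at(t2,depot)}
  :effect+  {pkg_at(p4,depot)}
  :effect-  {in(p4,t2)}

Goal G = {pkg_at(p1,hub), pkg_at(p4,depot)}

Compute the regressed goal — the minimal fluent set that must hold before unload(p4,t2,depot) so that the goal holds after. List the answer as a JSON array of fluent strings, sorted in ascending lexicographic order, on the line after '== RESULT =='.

Regress:
  G ∩ del = {}  (empty — regression defined)
  G \ add = {pkg_at(p1,hub), pkg_at(p4,depot)} \ {pkg_at(p4,depot)} = {pkg_at(p1,hub)}
  ∪ pre   = {pkg_at(p1,hub)} ∪ {in(p4,t2), truck_at(t2,depot)}
          = {in(p4,t2), pkg_at(p1,hub), truck_at(t2,depot)}

== RESULT ==
["in(p4,t2)", "pkg_at(p1,hub)", "truck_at(t2,depot)"]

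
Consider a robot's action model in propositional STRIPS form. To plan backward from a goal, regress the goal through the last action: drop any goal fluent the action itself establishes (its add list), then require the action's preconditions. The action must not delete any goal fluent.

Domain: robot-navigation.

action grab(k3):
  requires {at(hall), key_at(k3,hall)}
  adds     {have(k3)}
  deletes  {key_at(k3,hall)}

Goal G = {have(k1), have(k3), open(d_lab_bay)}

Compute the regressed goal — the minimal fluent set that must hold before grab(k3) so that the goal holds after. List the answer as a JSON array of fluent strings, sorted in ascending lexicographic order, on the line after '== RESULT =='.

Compute (G \ add) ∪ pre:
  G ∩ del = {}  (empty — regression defined)
  G \ add = {have(k1), have(k3), open(d_lab_bay)} \ {have(k3)} = {have(k1), open(d_lab_bay)}
  ∪ pre   = {have(k1), open(d_lab_bay)} ∪ {at(hall), key_at(k3,hall)}
          = {at(hall), have(k1), key_at(k3,hall), open(d_lab_bay)}

== RESULT ==
["at(hall)", "have(k1)", "key_at(k3,hall)", "open(d_lab_bay)"]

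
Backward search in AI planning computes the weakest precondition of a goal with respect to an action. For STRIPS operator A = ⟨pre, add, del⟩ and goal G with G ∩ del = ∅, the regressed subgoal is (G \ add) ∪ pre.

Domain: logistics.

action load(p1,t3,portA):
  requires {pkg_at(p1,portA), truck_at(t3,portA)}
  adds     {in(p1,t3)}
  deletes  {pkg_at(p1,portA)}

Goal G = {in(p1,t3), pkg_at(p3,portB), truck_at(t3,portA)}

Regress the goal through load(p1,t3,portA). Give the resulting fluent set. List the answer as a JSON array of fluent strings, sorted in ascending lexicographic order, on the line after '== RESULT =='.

Regress:
  G ∩ del = {}  (empty — regression defined)
  G \ add = {in(p1,t3), pkg_at(p3,portB), truck_at(t3,portA)} \ {in(p1,t3)} = {pkg_at(p3,portB), truck_at(t3,portA)}
  ∪ pre   = {pkg_at(p3,portB), truck_at(t3,portA)} ∪ {pkg_at(p1,portA), truck_at(t3,portA)}
          = {pkg_at(p1,portA), pkg_at(p3,portB), truck_at(t3,portA)}

== RESULT ==
["pkg_at(p1,portA)", "pkg_at(p3,portB)", "truck_at(t3,portA)"]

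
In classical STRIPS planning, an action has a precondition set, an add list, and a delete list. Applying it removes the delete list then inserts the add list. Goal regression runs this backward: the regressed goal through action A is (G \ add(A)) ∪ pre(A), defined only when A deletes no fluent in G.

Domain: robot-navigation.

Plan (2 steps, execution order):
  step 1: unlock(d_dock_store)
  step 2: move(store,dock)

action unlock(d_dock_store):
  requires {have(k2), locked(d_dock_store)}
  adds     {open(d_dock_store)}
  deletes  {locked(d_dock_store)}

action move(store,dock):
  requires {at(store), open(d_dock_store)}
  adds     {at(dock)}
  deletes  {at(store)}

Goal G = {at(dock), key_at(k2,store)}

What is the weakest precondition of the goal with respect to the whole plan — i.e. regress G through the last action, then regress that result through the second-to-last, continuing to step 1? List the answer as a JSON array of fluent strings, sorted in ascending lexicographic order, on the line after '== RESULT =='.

Work backward from the goal:
  through step 2 (move(store,dock)): drop {at(dock)}, keep {key_at(k2,store)}, require {at(store), open(d_dock_store)}
    → {at(store), key_at(k2,store), open(d_dock_store)}
  through step 1 (unlock(d_dock_store)): drop {open(d_dock_store)}, keep {at(store), key_at(k2,store)}, require {have(k2), locked(d_dock_store)}
    → {at(store), have(k2), key_at(k2,store), locked(d_dock_store)}

== RESULT ==
["at(store)", "have(k2)", "key_at(k2,store)", "locked(d_dock_store)"]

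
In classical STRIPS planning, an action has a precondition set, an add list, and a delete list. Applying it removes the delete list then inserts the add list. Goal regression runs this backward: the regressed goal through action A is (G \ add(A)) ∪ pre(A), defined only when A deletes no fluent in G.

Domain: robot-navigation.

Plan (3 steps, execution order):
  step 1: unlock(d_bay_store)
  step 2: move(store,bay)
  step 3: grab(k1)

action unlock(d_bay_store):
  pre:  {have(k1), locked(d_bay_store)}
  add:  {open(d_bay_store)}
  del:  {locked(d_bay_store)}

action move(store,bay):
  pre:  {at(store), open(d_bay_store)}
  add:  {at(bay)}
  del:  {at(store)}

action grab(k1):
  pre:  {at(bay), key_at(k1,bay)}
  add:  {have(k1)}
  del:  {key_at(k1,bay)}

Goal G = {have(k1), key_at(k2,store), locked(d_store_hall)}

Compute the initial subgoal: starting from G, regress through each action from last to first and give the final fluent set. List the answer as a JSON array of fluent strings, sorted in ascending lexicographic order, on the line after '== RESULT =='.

Regress step by step:
  through step 3 (grab(k1)): drop {have(k1)}, keep {key_at(k2,store), locked(d_store_hall)}, require {at(bay), key_at(k1,bay)}
    → {at(bay), key_at(k1,bay), key_at(k2,store), locked(d_store_hall)}
  through step 2 (move(store,bay)): drop {at(bay)}, keep {key_at(k1,bay), key_at(k2,store), locked(d_store_hall)}, require {at(store), open(d_bay_store)}
    → {at(store), key_at(k1,bay), key_at(k2,store), locked(d_store_hall), open(d_bay_store)}
  through step 1 (unlock(d_bay_store)): drop {open(d_bay_store)}, keep {at(store), key_at(k1,bay), key_at(k2,store), locked(d_store_hall)}, require {have(k1), locked(d_bay_store)}
    → {at(store), have(k1), key_at(k1,bay), key_at(k2,store), locked(d_bay_store), locked(d_store_hall)}

== RESULT ==
["at(store)", "have(k1)", "key_at(k1,bay)", "key_at(k2,store)", "locked(d_bay_store)", "locked(d_store_hall)"]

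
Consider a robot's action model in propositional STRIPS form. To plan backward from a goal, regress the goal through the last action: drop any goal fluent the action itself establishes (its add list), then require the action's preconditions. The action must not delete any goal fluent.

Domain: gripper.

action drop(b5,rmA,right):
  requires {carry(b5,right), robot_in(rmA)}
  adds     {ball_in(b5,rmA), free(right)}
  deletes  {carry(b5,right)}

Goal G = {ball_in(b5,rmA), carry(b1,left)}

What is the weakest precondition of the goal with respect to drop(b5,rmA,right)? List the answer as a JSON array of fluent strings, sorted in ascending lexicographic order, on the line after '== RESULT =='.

Compute (G \ add) ∪ pre:
  G ∩ del = {}  (empty — regression defined)
  G \ add = {ball_in(b5,rmA), carry(b1,left)} \ {ball_in(b5,rmA), free(right)} = {carry(b1,left)}
  ∪ pre   = {carry(b1,left)} ∪ {carry(b5,right), robot_in(rmA)}
          = {carry(b1,left), carry(b5,right), robot_in(rmA)}

== RESULT ==
["carry(b1,left)", "carry(b5,right)", "robot_in(rmA)"]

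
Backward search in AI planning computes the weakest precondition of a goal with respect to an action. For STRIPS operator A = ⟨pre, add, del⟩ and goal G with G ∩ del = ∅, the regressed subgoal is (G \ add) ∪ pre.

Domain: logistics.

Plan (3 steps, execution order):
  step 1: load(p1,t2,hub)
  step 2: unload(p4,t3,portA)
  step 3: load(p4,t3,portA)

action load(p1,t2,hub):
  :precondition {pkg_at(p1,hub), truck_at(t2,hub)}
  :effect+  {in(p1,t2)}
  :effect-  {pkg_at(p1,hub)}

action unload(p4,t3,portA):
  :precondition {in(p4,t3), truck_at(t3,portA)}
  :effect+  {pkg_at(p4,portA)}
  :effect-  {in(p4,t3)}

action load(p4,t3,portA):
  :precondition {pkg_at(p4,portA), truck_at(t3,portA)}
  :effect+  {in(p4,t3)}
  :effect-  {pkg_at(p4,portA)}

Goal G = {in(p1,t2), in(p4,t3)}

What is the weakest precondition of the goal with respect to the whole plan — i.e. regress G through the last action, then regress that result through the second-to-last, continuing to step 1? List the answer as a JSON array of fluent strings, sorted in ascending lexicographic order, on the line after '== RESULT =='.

Work backward from the goal:
  through step 3 (load(p4,t3,portA)): drop {in(p4,t3)}, keep {in(p1,t2)}, require {pkg_at(p4,portA), truck_at(t3,portA)}
    → {in(p1,t2), pkg_at(p4,portA), truck_at(t3,portA)}
  through step 2 (unload(p4,t3,portA)): drop {pkg_at(p4,portA)}, keep {in(p1,t2), truck_at(t3,portA)}, require {in(p4,t3), truck_at(t3,portA)}
    → {in(p1,t2), in(p4,t3), truck_at(t3,portA)}
  through step 1 (load(p1,t2,hub)): drop {in(p1,t2)}, keep {in(p4,t3), truck_at(t3,portA)}, require {pkg_at(p1,hub), truck_at(t2,hub)}
    → {in(p4,t3), pkg_at(p1,hub), truck_at(t2,hub), truck_at(t3,portA)}

== RESULT ==
["in(p4,t3)", "pkg_at(p1,hub)", "truck_at(t2,hub)", "truck_at(t3,portA)"]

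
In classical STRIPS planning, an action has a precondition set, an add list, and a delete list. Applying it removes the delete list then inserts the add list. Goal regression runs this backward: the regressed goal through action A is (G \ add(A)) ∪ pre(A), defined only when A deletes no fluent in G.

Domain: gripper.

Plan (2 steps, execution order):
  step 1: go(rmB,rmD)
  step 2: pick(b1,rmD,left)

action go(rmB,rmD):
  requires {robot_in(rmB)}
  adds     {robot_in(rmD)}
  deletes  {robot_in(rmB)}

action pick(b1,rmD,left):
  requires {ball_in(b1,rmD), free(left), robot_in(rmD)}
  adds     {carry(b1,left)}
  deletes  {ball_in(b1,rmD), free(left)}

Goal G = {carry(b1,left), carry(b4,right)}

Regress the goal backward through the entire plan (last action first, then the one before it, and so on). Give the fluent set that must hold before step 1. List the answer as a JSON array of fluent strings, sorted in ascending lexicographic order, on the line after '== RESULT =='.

Regress step by step:
  through step 2 (pick(b1,rmD,left)): drop {carry(b1,left)}, keep {carry(b4,right)}, require {ball_in(b1,rmD), free(left), robot_in(rmD)}
    → {ball_in(b1,rmD), carry(b4,right), free(left), robot_in(rmD)}
  through step 1 (go(rmB,rmD)): drop {robot_in(rmD)}, keep {ball_in(b1,rmD), carry(b4,right), free(left)}, require {robot_in(rmB)}
    → {ball_in(b1,rmD), carry(b4,right), free(left), robot_in(rmB)}

== RESULT ==
["ball_in(b1,rmD)", "carry(b4,right)", "free(left)", "robot_in(rmB)"]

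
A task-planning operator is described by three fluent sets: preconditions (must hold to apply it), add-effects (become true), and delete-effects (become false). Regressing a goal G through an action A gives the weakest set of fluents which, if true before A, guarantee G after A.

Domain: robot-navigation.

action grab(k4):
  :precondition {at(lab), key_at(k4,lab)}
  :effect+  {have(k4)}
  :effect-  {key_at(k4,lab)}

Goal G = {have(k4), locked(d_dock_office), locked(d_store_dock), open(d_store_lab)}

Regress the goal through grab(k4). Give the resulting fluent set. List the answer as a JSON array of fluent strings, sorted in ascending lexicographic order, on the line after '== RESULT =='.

Regress:
  G ∩ del = {}  (empty — regression defined)
  G \ add = {have(k4), locked(d_dock_office), locked(d_store_dock), open(d_store_lab)} \ {have(k4)} = {locked(d_dock_office), locked(d_store_dock), open(d_store_lab)}
  ∪ pre   = {locked(d_dock_office), locked(d_store_dock), open(d_store_lab)} ∪ {at(lab), key_at(k4,lab)}
          = {at(lab), key_at(k4,lab), locked(d_dock_office), locked(d_store_dock), open(d_store_lab)}

== RESULT ==
["at(lab)", "key_at(k4,lab)", "locked(d_dock_office)", "locked(d_store_dock)", "open(d_store_lab)"]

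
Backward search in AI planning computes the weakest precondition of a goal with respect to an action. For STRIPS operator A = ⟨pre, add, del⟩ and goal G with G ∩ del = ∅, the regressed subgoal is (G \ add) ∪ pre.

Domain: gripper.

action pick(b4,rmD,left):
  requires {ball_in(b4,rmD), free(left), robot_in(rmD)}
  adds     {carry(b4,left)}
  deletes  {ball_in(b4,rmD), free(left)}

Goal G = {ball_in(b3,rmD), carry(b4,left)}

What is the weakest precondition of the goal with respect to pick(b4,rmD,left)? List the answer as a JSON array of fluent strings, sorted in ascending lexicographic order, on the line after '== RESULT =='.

Compute (G \ add) ∪ pre:
  G ∩ del = {}  (empty — regression defined)
  G \ add = {ball_in(b3,rmD), carry(b4,left)} \ {carry(b4,left)} = {ball_in(b3,rmD)}
  ∪ pre   = {ball_in(b3,rmD)} ∪ {ball_in(b4,rmD), free(left), robot_in(rmD)}
          = {ball_in(b3,rmD), ball_in(b4,rmD), free(left), robot_in(rmD)}

== RESULT ==
["ball_in(b3,rmD)", "ball_in(b4,rmD)", "free(left)", "robot_in(rmD)"]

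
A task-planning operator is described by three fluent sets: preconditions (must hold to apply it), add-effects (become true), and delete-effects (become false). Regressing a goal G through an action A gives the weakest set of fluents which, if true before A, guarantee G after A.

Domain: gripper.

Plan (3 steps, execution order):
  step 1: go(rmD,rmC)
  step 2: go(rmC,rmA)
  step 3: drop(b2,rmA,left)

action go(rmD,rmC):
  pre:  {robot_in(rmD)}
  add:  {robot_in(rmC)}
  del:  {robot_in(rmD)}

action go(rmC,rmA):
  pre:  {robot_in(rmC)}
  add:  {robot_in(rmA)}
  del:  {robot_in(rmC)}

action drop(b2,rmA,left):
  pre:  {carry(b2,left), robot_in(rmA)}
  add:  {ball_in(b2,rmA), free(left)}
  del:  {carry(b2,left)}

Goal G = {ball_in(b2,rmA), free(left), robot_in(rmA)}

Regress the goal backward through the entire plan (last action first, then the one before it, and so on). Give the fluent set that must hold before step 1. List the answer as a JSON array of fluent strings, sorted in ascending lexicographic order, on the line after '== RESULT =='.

Work backward from the goal:
  through step 3 (drop(b2,rmA,left)): drop {ball_in(b2,rmA), free(left)}, keep {robot_in(rmA)}, require {carry(b2,left), robot_in(rmA)}
    → {carry(b2,left), robot_in(rmA)}
  through step 2 (go(rmC,rmA)): drop {robot_in(rmA)}, keep {carry(b2,left)}, require {robot_in(rmC)}
    → {carry(b2,left), robot_in(rmC)}
  through step 1 (go(rmD,rmC)): drop {robot_in(rmC)}, keep {carry(b2,left)}, require {robot_in(rmD)}
    → {carry(b2,left), robot_in(rmD)}

== RESULT ==
["carry(b2,left)", "robot_in(rmD)"]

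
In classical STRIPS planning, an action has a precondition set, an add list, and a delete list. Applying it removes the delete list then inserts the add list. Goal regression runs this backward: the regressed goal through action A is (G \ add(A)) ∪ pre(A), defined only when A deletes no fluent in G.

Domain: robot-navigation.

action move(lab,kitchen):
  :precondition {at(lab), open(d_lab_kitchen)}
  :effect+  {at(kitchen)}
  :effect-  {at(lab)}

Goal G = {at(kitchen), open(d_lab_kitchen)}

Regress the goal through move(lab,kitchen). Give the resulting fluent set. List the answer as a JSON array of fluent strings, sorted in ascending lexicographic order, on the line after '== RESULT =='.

Compute (G \ add) ∪ pre:
  G ∩ del = {}  (empty — regression defined)
  G \ add = {at(kitchen), open(d_lab_kitchen)} \ {at(kitchen)} = {open(d_lab_kitchen)}
  ∪ pre   = {open(d_lab_kitchen)} ∪ {at(lab), open(d_lab_kitchen)}
          = {at(lab), open(d_lab_kitchen)}

== RESULT ==
["at(lab)", "open(d_lab_kitchen)"]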